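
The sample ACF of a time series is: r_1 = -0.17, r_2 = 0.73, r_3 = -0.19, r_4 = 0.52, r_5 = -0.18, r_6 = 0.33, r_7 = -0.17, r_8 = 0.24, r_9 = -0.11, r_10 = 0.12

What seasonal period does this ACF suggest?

The largest autocorrelation is r_2 = 0.73, with weaker echoes at lags 4 (0.52), 6 (0.33) and 8 (0.24); the remaining lags stay at or below 0.12.
The dominant spike at lag 2 indicates a seasonal period of 2.

2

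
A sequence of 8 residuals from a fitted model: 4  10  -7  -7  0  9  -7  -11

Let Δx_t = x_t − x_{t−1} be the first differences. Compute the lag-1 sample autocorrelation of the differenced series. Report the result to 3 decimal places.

First differences Δx: 6, -17, 0, 7, 9, -16, -4
Mean of differences = -2.1429
Numerator Σ(Δx_t−Δx̄)(Δx_{t+1}−Δx̄) = -160.0204
Denominator Σ(Δx_t−Δx̄)² = 694.8571
r_1(Δx) = -160.0204 / 694.8571 = -0.230

-0.230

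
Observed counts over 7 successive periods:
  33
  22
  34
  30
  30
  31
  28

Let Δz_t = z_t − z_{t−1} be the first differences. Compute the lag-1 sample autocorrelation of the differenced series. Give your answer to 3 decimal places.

-0.614

First differences Δz: -11, 12, -4, 0, 1, -3
Mean of differences = -0.8333
Numerator Σ(Δz_t−Δz̄)(Δz_{t+1}−Δz̄) = -176.1944
Denominator Σ(Δz_t−Δz̄)² = 286.8333
r_1(Δz) = -176.1944 / 286.8333 = -0.614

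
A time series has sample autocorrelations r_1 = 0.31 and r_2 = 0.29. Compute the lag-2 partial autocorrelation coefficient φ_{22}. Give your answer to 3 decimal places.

φ_{22} = (r_2 − r_1²) / (1 − r_1²)
r_1² = (0.31)² = 0.0961
Numerator = 0.29 − 0.0961 = 0.1939; denominator = 1 − 0.0961 = 0.9039
φ_{22} = 0.1939 / 0.9039 = 0.215

0.215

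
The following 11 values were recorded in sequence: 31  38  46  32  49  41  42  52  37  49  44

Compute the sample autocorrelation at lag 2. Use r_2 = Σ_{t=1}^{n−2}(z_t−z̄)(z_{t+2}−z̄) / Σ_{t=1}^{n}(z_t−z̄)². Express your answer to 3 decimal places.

0.176

Mean z̄ = (31 + 38 + 46 + 32 + 49 + 41 + 42 + 52 + 37 + 49 + 44)/11 = 41.9091
Numerator Σ_{t=1}^{9}(z_t−z̄)(z_{t+2}−z̄) = 84.4380
Denominator Σ(z_t−z̄)² = 480.9091
r_2 = 84.4380 / 480.9091 = 0.176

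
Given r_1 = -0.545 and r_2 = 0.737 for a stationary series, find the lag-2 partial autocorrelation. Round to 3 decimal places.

0.626

φ_{22} = (r_2 − r_1²) / (1 − r_1²)
r_1² = (-0.545)² = 0.297025
Numerator = 0.737 − 0.2970 = 0.4400; denominator = 1 − 0.2970 = 0.7030
φ_{22} = 0.4400 / 0.7030 = 0.626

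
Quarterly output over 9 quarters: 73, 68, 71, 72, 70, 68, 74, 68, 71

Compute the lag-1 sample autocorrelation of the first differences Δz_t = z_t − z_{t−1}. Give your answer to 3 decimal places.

-0.616

First differences Δz: -5, 3, 1, -2, -2, 6, -6, 3
Mean of differences = -0.2500
Numerator Σ(Δz_t−Δz̄)(Δz_{t+1}−Δz̄) = -76.0625
Denominator Σ(Δz_t−Δz̄)² = 123.5000
r_1(Δz) = -76.0625 / 123.5000 = -0.616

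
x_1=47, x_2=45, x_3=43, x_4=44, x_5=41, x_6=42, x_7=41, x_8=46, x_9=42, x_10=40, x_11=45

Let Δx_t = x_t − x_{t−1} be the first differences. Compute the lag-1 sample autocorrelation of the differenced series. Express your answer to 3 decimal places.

-0.369

First differences Δx: -2, -2, 1, -3, 1, -1, 5, -4, -2, 5
Mean of differences = -0.2000
Numerator Σ(Δx_t−Δx̄)(Δx_{t+1}−Δx̄) = -33.0400
Denominator Σ(Δx_t−Δx̄)² = 89.6000
r_1(Δx) = -33.0400 / 89.6000 = -0.369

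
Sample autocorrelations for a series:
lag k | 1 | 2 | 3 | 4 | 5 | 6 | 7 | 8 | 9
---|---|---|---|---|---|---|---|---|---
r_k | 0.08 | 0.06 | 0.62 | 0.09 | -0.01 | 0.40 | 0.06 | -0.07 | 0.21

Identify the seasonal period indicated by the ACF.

The largest autocorrelation is r_3 = 0.62, with weaker echoes at lags 6 (0.40) and 9 (0.21); the remaining lags stay at or below 0.09.
The dominant spike at lag 3 indicates a seasonal period of 3.

3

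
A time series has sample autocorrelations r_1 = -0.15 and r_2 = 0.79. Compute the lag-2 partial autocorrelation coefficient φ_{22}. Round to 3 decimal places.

φ_{22} = (r_2 − r_1²) / (1 − r_1²)
r_1² = (-0.15)² = 0.0225
Numerator = 0.79 − 0.0225 = 0.7675; denominator = 1 − 0.0225 = 0.9775
φ_{22} = 0.7675 / 0.9775 = 0.785

0.785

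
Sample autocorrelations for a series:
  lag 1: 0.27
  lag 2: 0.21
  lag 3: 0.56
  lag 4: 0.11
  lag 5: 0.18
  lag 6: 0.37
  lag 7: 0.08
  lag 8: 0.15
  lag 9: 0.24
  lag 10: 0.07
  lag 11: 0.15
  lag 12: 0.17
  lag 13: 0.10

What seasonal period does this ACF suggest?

3

The largest autocorrelation is r_3 = 0.56, with a weaker echo at lag 6 (0.37); the remaining lags stay at or below 0.27. The elevated value at lag 1 (0.27), dropping to 0.21 at lag 2, reflects decaying short-term dependence rather than seasonality.
The dominant spike at lag 3 indicates a seasonal period of 3.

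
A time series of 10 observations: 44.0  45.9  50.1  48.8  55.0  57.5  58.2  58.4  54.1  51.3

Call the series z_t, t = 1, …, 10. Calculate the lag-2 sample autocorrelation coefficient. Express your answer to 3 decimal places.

0.287

Mean z̄ = (44.0 + 45.9 + 50.1 + 48.8 + 55.0 + 57.5 + 58.2 + 58.4 + 54.1 + 51.3)/10 = 52.3300
Numerator Σ_{t=1}^{8}(z_t−z̄)(z_{t+2}−z̄) = 68.2622
Denominator Σ(z_t−z̄)² = 237.5210
r_2 = 68.2622 / 237.5210 = 0.287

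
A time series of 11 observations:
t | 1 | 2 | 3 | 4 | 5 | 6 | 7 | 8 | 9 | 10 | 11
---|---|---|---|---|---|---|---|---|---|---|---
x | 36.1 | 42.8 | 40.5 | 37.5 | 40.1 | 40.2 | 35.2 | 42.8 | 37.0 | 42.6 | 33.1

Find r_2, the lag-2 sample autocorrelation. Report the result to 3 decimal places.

0.211

Mean x̄ = (36.1 + 42.8 + 40.5 + 37.5 + 40.1 + 40.2 + 35.2 + 42.8 + 37.0 + 42.6 + 33.1)/11 = 38.9000
Numerator Σ_{t=1}^{9}(x_t−x̄)(x_{t+2}−x̄) = 23.2700
Denominator Σ(x_t−x̄)² = 110.5400
r_2 = 23.2700 / 110.5400 = 0.211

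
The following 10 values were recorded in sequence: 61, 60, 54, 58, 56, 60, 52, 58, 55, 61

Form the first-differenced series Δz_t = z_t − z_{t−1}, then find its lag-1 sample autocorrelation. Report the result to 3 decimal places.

First differences Δz: -1, -6, 4, -2, 4, -8, 6, -3, 6
Mean of differences = 0.0000
Numerator Σ(Δz_t−Δz̄)(Δz_{t+1}−Δz̄) = -150.0000
Denominator Σ(Δz_t−Δz̄)² = 218.0000
r_1(Δz) = -150.0000 / 218.0000 = -0.688

-0.688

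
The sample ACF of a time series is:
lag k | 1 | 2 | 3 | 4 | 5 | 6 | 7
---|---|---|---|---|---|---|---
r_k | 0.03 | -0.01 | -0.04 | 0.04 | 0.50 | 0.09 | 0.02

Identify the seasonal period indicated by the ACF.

The largest autocorrelation is r_5 = 0.50; the remaining lags stay at or below 0.09.
The dominant spike at lag 5 indicates a seasonal period of 5.

5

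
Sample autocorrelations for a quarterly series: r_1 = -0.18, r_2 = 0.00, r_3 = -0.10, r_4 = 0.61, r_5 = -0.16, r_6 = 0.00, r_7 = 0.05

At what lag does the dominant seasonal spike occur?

The largest autocorrelation is r_4 = 0.61; the remaining lags stay at or below 0.05.
The dominant spike at lag 4 indicates a seasonal period of 4.

4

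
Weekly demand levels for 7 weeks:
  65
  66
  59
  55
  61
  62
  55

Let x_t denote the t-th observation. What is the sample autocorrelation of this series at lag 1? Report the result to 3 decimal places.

Mean x̄ = (65 + 66 + 59 + 55 + 61 + 62 + 55)/7 = 60.4286
Numerator Σ_{t=1}^{6}(x_t−x̄)(x_{t+1}−x̄) = 14.5306
Denominator Σ(x_t−x̄)² = 115.7143
r_1 = 14.5306 / 115.7143 = 0.126

0.126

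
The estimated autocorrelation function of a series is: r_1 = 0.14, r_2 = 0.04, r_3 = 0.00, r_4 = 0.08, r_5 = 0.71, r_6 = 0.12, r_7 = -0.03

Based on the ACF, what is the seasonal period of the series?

The largest autocorrelation is r_5 = 0.71; the remaining lags stay at or below 0.14.
The dominant spike at lag 5 indicates a seasonal period of 5.

5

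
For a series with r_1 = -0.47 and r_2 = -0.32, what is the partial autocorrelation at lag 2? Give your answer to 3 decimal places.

φ_{22} = (r_2 − r_1²) / (1 − r_1²)
r_1² = (-0.47)² = 0.2209
Numerator = -0.32 − 0.2209 = -0.5409; denominator = 1 − 0.2209 = 0.7791
φ_{22} = -0.5409 / 0.7791 = -0.694

-0.694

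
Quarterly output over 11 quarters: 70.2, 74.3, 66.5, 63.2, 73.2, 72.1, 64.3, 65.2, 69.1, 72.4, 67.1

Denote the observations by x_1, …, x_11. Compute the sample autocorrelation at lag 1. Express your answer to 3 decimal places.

Mean x̄ = (70.2 + 74.3 + 66.5 + 63.2 + 73.2 + 72.1 + 64.3 + 65.2 + 69.1 + 72.4 + 67.1)/11 = 68.8727
Numerator Σ_{t=1}^{10}(x_t−x̄)(x_{t+1}−x̄) = -7.0453
Denominator Σ(x_t−x̄)² = 148.2018
r_1 = -7.0453 / 148.2018 = -0.048

-0.048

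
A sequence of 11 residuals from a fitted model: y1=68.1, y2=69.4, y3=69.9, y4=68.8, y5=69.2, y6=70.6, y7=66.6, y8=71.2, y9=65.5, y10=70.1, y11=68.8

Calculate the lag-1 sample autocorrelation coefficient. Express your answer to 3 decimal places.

-0.730

Mean ȳ = (68.1 + 69.4 + 69.9 + 68.8 + 69.2 + 70.6 + 66.6 + 71.2 + 65.5 + 70.1 + 68.8)/11 = 68.9273
Numerator Σ_{t=1}^{10}(y_t−ȳ)(y_{t+1}−ȳ) = -20.7735
Denominator Σ(y_t−ȳ)² = 28.4618
r_1 = -20.7735 / 28.4618 = -0.730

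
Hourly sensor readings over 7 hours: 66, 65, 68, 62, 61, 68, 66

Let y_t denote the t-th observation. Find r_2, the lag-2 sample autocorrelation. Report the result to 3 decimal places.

-0.479

Mean ȳ = (66 + 65 + 68 + 62 + 61 + 68 + 66)/7 = 65.1429
Deviations from mean: 0.8571, -0.1429, 2.8571, -3.1429, -4.1429, 2.8571, 0.8571
Numerator Σ_{t=1}^{5}(y_t−ȳ)(y_{t+2}−ȳ) = -21.4694
Denominator Σ(y_t−ȳ)² = 44.8571
r_2 = -21.4694 / 44.8571 = -0.479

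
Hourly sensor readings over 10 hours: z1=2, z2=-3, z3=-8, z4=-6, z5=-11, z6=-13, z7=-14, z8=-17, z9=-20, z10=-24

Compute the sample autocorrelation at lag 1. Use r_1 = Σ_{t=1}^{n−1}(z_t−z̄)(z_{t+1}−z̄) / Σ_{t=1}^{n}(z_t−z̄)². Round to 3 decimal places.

0.596

Mean z̄ = (2 − 3 − 8 − 6 − 11 − 13 − 14 − 17 − 20 − 24)/10 = -11.4000
Numerator Σ_{t=1}^{9}(z_t−z̄)(z_{t+1}−z̄) = 336.2400
Denominator Σ(z_t−z̄)² = 564.4000
r_1 = 336.2400 / 564.4000 = 0.596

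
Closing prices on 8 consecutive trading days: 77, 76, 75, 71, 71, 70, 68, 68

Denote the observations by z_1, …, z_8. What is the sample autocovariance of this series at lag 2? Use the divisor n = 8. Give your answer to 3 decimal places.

2.750

Mean z̄ = (77 + 76 + 75 + 71 + 71 + 70 + 68 + 68)/8 = 72.0000
Deviations: 5.0000, 4.0000, 3.0000, -1.0000, -1.0000, -2.0000, -4.0000, -4.0000
Σ_{t=1}^{6}(z_t−z̄)(z_{t+2}−z̄) = 22.0000
γ_2 = 22.0000 / 8 = 2.750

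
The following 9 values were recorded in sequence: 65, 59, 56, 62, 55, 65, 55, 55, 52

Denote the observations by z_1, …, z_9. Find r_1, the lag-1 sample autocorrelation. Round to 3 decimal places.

-0.167

Mean z̄ = (65 + 59 + 56 + 62 + 55 + 65 + 55 + 55 + 52)/9 = 58.2222
Numerator Σ_{t=1}^{8}(z_t−z̄)(z_{t+1}−z̄) = -30.2716
Denominator Σ(z_t−z̄)² = 181.5556
r_1 = -30.2716 / 181.5556 = -0.167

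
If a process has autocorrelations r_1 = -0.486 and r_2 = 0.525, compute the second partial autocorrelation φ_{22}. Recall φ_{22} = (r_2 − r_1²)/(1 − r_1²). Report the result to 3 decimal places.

0.378

φ_{22} = (r_2 − r_1²) / (1 − r_1²)
r_1² = (-0.486)² = 0.236196
Numerator = 0.525 − 0.2362 = 0.2888; denominator = 1 − 0.2362 = 0.7638
φ_{22} = 0.2888 / 0.7638 = 0.378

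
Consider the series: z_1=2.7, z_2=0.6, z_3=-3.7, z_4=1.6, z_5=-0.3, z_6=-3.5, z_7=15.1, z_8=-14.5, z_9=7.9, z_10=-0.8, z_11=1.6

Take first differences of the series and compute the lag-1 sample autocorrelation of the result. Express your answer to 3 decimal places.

First differences Δz: -2.1, -4.3, 5.3, -1.9, -3.2, 18.6, -29.6, 22.4, -8.7, 2.4
Mean of differences = -0.1100
Numerator Σ(Δz_t−Δz̄)(Δz_{t+1}−Δz̄) = -1506.7961
Denominator Σ(Δz_t−Δz̄)² = 1870.0490
r_1(Δz) = -1506.7961 / 1870.0490 = -0.806

-0.806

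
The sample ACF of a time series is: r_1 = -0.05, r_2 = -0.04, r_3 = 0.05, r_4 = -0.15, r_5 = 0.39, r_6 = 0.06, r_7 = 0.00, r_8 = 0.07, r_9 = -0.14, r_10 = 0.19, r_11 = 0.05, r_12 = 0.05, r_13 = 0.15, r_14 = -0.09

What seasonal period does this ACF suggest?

The largest autocorrelation is r_5 = 0.39, with a weaker echo at lag 10 (0.19); the remaining lags stay at or below 0.15.
The dominant spike at lag 5 indicates a seasonal period of 5.

5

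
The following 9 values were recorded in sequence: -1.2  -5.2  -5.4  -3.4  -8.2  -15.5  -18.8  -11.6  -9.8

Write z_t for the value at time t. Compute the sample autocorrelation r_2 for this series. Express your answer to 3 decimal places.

Mean z̄ = (-1.2 − 5.2 − 5.4 − 3.4 − 8.2 − 15.5 − 18.8 − 11.6 − 9.8)/9 = -8.7889
Numerator Σ_{t=1}^{7}(z_t−z̄)(z_{t+2}−z̄) = 33.9809
Denominator Σ(z_t−z̄)² = 265.5289
r_2 = 33.9809 / 265.5289 = 0.128

0.128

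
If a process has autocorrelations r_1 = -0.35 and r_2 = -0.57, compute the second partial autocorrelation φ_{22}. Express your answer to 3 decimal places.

φ_{22} = (r_2 − r_1²) / (1 − r_1²)
r_1² = (-0.35)² = 0.1225
Numerator = -0.57 − 0.1225 = -0.6925; denominator = 1 − 0.1225 = 0.8775
φ_{22} = -0.6925 / 0.8775 = -0.789

-0.789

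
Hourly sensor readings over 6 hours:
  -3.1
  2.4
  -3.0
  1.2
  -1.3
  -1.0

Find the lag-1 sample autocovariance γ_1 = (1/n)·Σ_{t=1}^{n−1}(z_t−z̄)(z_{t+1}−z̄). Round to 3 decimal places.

-3.283

Mean z̄ = (-3.1 + 2.4 − 3.0 + 1.2 − 1.3 − 1.0)/6 = -0.8000
Σ_{t=1}^{5}(z_t−z̄)(z_{t+1}−z̄) = -19.7000
γ_1 = -19.7000 / 6 = -3.283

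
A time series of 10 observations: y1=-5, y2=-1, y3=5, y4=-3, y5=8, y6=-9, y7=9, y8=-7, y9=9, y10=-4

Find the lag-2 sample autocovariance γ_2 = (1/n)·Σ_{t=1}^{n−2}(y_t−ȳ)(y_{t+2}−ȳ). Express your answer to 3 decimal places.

28.832

Mean ȳ = (-5 − 1 + 5 − 3 + 8 − 9 + 9 − 7 + 9 − 4)/10 = 0.2000
Σ_{t=1}^{8}(y_t−ȳ)(y_{t+2}−ȳ) = 288.3200
γ_2 = 288.3200 / 10 = 28.832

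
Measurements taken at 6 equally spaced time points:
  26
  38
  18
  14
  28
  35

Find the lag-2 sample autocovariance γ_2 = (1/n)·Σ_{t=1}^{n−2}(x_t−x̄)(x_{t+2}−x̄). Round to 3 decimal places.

Mean x̄ = (26 + 38 + 18 + 14 + 28 + 35)/6 = 26.5000
Σ_{t=1}^{4}(x_t−x̄)(x_{t+2}−x̄) = -258.5000
γ_2 = -258.5000 / 6 = -43.083

-43.083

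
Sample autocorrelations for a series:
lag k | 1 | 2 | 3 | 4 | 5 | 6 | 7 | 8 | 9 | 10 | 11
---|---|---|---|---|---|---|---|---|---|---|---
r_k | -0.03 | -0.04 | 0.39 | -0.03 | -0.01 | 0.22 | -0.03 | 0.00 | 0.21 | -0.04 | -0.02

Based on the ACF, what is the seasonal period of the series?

The largest autocorrelation is r_3 = 0.39, with weaker echoes at lags 6 (0.22) and 9 (0.21); the remaining lags stay at or below 0.00.
The dominant spike at lag 3 indicates a seasonal period of 3.

3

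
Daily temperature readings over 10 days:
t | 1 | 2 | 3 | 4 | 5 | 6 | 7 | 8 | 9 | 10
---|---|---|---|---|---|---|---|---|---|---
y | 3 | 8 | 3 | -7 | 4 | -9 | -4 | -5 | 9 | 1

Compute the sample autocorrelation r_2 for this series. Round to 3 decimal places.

0.061

Mean ȳ = (3 + 8 + 3 − 7 + 4 − 9 − 4 − 5 + 9 + 1)/10 = 0.3000
Numerator Σ_{t=1}^{8}(y_t−ȳ)(y_{t+2}−ȳ) = 21.2200
Denominator Σ(y_t−ȳ)² = 350.1000
r_2 = 21.2200 / 350.1000 = 0.061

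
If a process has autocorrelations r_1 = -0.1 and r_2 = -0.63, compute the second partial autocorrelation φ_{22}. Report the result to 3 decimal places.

φ_{22} = (r_2 − r_1²) / (1 − r_1²)
r_1² = (-0.1)² = 0.01
Numerator = -0.63 − 0.0100 = -0.6400; denominator = 1 − 0.0100 = 0.9900
φ_{22} = -0.6400 / 0.9900 = -0.646

-0.646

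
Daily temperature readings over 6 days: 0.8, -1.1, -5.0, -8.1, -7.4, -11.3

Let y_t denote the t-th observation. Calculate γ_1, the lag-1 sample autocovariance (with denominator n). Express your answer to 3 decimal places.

Mean ȳ = (0.8 − 1.1 − 5.0 − 8.1 − 7.4 − 11.3)/6 = -5.3500
Σ_{t=1}^{5}(y_t−ȳ)(y_{t+1}−ȳ) = 44.4975
γ_1 = 44.4975 / 6 = 7.416

7.416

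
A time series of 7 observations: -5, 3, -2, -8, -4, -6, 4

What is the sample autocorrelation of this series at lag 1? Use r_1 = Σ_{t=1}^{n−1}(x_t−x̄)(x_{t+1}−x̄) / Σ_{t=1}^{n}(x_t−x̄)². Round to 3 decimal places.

Mean x̄ = (-5 + 3 − 2 − 8 − 4 − 6 + 4)/7 = -2.5714
Deviations from mean: -2.4286, 5.5714, 0.5714, -5.4286, -1.4286, -3.4286, 6.5714
Σ(x_t−x̄)(x_{t+1}−x̄) = (-13.5306) + (3.1837) + (-3.1020) + (7.7551) + (4.8980) + (-22.5306) = -23.3265
Denominator Σ(x_t−x̄)² = 123.7143
r_1 = -23.3265 / 123.7143 = -0.189

-0.189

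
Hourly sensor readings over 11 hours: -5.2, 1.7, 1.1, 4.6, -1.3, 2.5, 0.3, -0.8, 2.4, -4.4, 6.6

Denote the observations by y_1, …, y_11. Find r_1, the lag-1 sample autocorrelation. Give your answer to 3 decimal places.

-0.456

Mean ȳ = (-5.2 + 1.7 + 1.1 + 4.6 − 1.3 + 2.5 + 0.3 − 0.8 + 2.4 − 4.4 + 6.6)/11 = 0.6818
Numerator Σ_{t=1}^{10}(y_t−ȳ)(y_{t+1}−ȳ) = -56.7740
Denominator Σ(y_t−ȳ)² = 124.5364
r_1 = -56.7740 / 124.5364 = -0.456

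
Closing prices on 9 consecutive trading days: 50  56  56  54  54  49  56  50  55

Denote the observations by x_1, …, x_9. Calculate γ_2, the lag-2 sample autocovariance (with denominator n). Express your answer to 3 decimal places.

1.383

Mean x̄ = (50 + 56 + 56 + 54 + 54 + 49 + 56 + 50 + 55)/9 = 53.3333
Σ_{t=1}^{7}(x_t−x̄)(x_{t+2}−x̄) = 12.4444
γ_2 = 12.4444 / 9 = 1.383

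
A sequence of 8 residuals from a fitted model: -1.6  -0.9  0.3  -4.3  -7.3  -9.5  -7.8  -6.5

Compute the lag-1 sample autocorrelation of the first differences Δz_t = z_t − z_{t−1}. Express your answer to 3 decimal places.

First differences Δz: 0.7, 1.2, -4.6, -3.0, -2.2, 1.7, 1.3
Mean of differences = -0.7000
Numerator Σ(Δz_t−Δz̄)(Δz_{t+1}−Δz̄) = 8.8700
Denominator Σ(Δz_t−Δz̄)² = 38.0800
r_1(Δz) = 8.8700 / 38.0800 = 0.233

0.233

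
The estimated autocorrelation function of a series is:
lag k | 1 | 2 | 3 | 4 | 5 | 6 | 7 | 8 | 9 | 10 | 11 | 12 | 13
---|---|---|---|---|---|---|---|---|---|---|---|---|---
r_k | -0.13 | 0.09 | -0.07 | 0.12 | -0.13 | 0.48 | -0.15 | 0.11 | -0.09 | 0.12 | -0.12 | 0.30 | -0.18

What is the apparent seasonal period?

6

The largest autocorrelation is r_6 = 0.48, with a weaker echo at lag 12 (0.30); the remaining lags stay at or below 0.12.
The dominant spike at lag 6 indicates a seasonal period of 6.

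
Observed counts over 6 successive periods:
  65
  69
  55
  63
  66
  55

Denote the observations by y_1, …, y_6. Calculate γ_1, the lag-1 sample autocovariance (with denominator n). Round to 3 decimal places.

-9.977

Mean ȳ = (65 + 69 + 55 + 63 + 66 + 55)/6 = 62.1667
Σ_{t=1}^{5}(y_t−ȳ)(y_{t+1}−ȳ) = -59.8611
γ_1 = -59.8611 / 6 = -9.977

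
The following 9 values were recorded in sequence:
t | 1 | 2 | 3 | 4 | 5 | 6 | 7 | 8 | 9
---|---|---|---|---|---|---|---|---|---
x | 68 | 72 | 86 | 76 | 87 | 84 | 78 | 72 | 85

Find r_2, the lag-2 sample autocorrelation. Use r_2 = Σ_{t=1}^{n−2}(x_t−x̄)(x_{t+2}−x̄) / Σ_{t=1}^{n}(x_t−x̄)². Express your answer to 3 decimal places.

Mean x̄ = (68 + 72 + 86 + 76 + 87 + 84 + 78 + 72 + 85)/9 = 78.6667
Σ(x_t−x̄)(x_{t+2}−x̄) = (-78.2222) + (17.7778) + (61.1111) + (-14.2222) + (-5.5556) + (-35.5556) + (-4.2222) = -58.8889
Denominator Σ(x_t−x̄)² = 402.0000
r_2 = -58.8889 / 402.0000 = -0.146

-0.146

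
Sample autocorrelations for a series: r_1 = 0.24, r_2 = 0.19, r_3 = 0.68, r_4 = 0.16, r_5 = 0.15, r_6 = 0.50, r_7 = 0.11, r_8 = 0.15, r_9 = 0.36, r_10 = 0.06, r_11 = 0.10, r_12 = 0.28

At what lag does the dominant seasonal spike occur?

The largest autocorrelation is r_3 = 0.68, with weaker echoes at lags 6 (0.50), 9 (0.36) and 12 (0.28); the remaining lags stay at or below 0.24. The elevated value at lag 1 (0.24), dropping to 0.19 at lag 2, reflects decaying short-term dependence rather than seasonality.
The dominant spike at lag 3 indicates a seasonal period of 3.

3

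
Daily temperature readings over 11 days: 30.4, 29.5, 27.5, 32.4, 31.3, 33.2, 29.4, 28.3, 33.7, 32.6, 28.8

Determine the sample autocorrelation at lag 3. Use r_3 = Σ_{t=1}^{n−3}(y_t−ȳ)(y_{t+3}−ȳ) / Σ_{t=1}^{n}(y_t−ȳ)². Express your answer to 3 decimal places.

-0.072

Mean ȳ = (30.4 + 29.5 + 27.5 + 32.4 + 31.3 + 33.2 + 29.4 + 28.3 + 33.7 + 32.6 + 28.8)/11 = 30.6455
Numerator Σ_{t=1}^{8}(y_t−ȳ)(y_{t+3}−ȳ) = -3.2389
Denominator Σ(y_t−ȳ)² = 44.9073
r_3 = -3.2389 / 44.9073 = -0.072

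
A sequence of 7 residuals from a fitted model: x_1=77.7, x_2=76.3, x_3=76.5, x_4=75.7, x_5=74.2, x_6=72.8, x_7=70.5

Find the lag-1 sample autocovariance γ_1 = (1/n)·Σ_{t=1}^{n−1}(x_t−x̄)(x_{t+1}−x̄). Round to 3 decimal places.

2.524

Mean x̄ = (77.7 + 76.3 + 76.5 + 75.7 + 74.2 + 72.8 + 70.5)/7 = 74.8143
Σ_{t=1}^{6}(x_t−x̄)(x_{t+1}−x̄) = 17.6684
γ_1 = 17.6684 / 7 = 2.524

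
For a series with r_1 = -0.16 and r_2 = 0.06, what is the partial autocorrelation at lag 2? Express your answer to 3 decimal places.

0.035

φ_{22} = (r_2 − r_1²) / (1 − r_1²)
r_1² = (-0.16)² = 0.0256
Numerator = 0.06 − 0.0256 = 0.0344; denominator = 1 − 0.0256 = 0.9744
φ_{22} = 0.0344 / 0.9744 = 0.035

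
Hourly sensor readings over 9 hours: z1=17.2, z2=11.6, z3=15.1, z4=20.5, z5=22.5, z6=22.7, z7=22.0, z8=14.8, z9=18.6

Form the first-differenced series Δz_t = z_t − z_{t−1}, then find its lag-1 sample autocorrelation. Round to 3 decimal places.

-0.088

First differences Δz: -5.6, 3.5, 5.4, 2.0, 0.2, -0.7, -7.2, 3.8
Mean of differences = 0.1750
Numerator Σ(Δz_t−Δz̄)(Δz_{t+1}−Δz̄) = -12.5506
Denominator Σ(Δz_t−Δz̄)² = 143.3350
r_1(Δz) = -12.5506 / 143.3350 = -0.088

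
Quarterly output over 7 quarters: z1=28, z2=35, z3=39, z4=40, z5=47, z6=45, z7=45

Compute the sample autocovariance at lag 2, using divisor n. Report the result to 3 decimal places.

5.831

Mean z̄ = (28 + 35 + 39 + 40 + 47 + 45 + 45)/7 = 39.8571
Deviations: -11.8571, -4.8571, -0.8571, 0.1429, 7.1429, 5.1429, 5.1429
Σ_{t=1}^{5}(z_t−z̄)(z_{t+2}−z̄) = 40.8163
γ_2 = 40.8163 / 7 = 5.831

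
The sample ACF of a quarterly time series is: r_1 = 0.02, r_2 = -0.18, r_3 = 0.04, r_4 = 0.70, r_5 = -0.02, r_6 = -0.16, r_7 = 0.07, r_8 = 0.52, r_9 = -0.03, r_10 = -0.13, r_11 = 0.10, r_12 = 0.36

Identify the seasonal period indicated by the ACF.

4

The largest autocorrelation is r_4 = 0.70, with weaker echoes at lags 8 (0.52) and 12 (0.36); the remaining lags stay at or below 0.10.
The dominant spike at lag 4 indicates a seasonal period of 4.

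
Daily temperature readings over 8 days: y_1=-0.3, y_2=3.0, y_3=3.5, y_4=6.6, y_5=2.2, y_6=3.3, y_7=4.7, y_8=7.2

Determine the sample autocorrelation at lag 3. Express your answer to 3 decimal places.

-0.319

Mean ȳ = (-0.3 + 3.0 + 3.5 + 6.6 + 2.2 + 3.3 + 4.7 + 7.2)/8 = 3.7750
Deviations from mean: -4.0750, -0.7750, -0.2750, 2.8250, -1.5750, -0.4750, 0.9250, 3.4250
Σ(y_t−ȳ)(y_{t+3}−ȳ) = (-11.5119) + (1.2206) + (0.1306) + (2.6131) + (-5.3944) = -12.9419
Denominator Σ(y_t−ȳ)² = 40.5550
r_3 = -12.9419 / 40.5550 = -0.319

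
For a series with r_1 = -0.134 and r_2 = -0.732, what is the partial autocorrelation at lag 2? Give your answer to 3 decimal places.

φ_{22} = (r_2 − r_1²) / (1 − r_1²)
r_1² = (-0.134)² = 0.017956
Numerator = -0.732 − 0.0180 = -0.7500; denominator = 1 − 0.0180 = 0.9820
φ_{22} = -0.7500 / 0.9820 = -0.764

-0.764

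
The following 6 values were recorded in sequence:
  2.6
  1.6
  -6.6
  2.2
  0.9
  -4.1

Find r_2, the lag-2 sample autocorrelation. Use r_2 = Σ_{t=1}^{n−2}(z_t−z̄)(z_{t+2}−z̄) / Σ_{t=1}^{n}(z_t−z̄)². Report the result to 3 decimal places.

-0.432

Mean z̄ = (2.6 + 1.6 − 6.6 + 2.2 + 0.9 − 4.1)/6 = -0.5667
Deviations from mean: 3.1667, 2.1667, -6.0333, 2.7667, 1.4667, -3.5333
Σ(z_t−z̄)(z_{t+2}−z̄) = (-19.1056) + (5.9944) + (-8.8489) + (-9.7756) = -31.7356
Denominator Σ(z_t−z̄)² = 73.4133
r_2 = -31.7356 / 73.4133 = -0.432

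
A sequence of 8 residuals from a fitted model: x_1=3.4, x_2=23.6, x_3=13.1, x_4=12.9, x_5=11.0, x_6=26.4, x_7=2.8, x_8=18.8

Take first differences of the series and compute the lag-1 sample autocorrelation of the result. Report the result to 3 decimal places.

First differences Δx: 20.2, -10.5, -0.2, -1.9, 15.4, -23.6, 16.0
Mean of differences = 2.2000
Numerator Σ(Δx_t−Δx̄)(Δx_{t+1}−Δx̄) = -939.0000
Denominator Σ(Δx_t−Δx̄)² = 1538.1800
r_1(Δx) = -939.0000 / 1538.1800 = -0.610

-0.610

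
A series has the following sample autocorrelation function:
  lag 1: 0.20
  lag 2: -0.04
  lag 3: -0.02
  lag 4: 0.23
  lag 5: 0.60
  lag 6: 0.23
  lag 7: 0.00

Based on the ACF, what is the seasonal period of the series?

The largest autocorrelation is r_5 = 0.60; the remaining lags stay at or below 0.23.
The dominant spike at lag 5 indicates a seasonal period of 5.

5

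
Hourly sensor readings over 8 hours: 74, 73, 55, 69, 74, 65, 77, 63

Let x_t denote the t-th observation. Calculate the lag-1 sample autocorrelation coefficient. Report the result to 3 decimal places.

-0.361

Mean x̄ = (74 + 73 + 55 + 69 + 74 + 65 + 77 + 63)/8 = 68.7500
Σ(x_t−x̄)(x_{t+1}−x̄) = (22.3125) + (-58.4375) + (-3.4375) + (1.3125) + (-19.6875) + (-30.9375) + (-47.4375) = -136.3125
Denominator Σ(x_t−x̄)² = 377.5000
r_1 = -136.3125 / 377.5000 = -0.361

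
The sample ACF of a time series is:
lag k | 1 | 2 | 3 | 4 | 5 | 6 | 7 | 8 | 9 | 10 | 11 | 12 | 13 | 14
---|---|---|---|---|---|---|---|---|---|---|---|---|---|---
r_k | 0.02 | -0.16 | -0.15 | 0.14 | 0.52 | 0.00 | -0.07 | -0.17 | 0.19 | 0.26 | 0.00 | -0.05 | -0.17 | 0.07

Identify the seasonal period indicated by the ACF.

5

The largest autocorrelation is r_5 = 0.52, with a weaker echo at lag 10 (0.26); the remaining lags stay at or below 0.19.
The dominant spike at lag 5 indicates a seasonal period of 5.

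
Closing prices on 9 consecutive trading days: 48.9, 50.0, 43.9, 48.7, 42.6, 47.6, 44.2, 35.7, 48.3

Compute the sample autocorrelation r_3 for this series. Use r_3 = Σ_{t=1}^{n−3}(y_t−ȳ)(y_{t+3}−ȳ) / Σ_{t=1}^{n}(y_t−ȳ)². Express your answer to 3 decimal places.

0.150

Mean ȳ = (48.9 + 50.0 + 43.9 + 48.7 + 42.6 + 47.6 + 44.2 + 35.7 + 48.3)/9 = 45.5444
Σ(y_t−ȳ)(y_{t+3}−ȳ) = (10.5886) + (-13.1191) + (-3.3802) + (-4.2425) + (28.9864) + (5.6642) = 24.4974
Denominator Σ(y_t−ȳ)² = 162.9822
r_3 = 24.4974 / 162.9822 = 0.150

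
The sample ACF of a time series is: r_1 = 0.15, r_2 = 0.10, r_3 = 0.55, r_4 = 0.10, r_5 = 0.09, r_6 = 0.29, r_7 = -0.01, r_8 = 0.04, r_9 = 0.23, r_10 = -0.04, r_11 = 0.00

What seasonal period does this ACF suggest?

3

The largest autocorrelation is r_3 = 0.55, with weaker echoes at lags 6 (0.29) and 9 (0.23); the remaining lags stay at or below 0.15.
The dominant spike at lag 3 indicates a seasonal period of 3.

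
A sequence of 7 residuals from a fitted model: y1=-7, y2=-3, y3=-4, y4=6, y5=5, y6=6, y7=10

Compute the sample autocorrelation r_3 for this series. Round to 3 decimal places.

-0.172

Mean ȳ = (-7 − 3 − 4 + 6 + 5 + 6 + 10)/7 = 1.8571
Deviations from mean: -8.8571, -4.8571, -5.8571, 4.1429, 3.1429, 4.1429, 8.1429
Numerator Σ_{t=1}^{4}(y_t−ȳ)(y_{t+3}−ȳ) = -42.4898
Denominator Σ(y_t−ȳ)² = 246.8571
r_3 = -42.4898 / 246.8571 = -0.172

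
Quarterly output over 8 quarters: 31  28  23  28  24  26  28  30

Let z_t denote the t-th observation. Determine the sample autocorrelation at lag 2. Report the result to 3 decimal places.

-0.157

Mean z̄ = (31 + 28 + 23 + 28 + 24 + 26 + 28 + 30)/8 = 27.2500
Numerator Σ_{t=1}^{6}(z_t−z̄)(z_{t+2}−z̄) = -8.3750
Denominator Σ(z_t−z̄)² = 53.5000
r_2 = -8.3750 / 53.5000 = -0.157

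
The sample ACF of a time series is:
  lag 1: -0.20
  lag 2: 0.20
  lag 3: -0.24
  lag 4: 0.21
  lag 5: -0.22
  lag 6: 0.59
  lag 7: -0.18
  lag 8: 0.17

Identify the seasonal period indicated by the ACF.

6

The largest autocorrelation is r_6 = 0.59; the remaining lags stay at or below 0.21.
The dominant spike at lag 6 indicates a seasonal period of 6.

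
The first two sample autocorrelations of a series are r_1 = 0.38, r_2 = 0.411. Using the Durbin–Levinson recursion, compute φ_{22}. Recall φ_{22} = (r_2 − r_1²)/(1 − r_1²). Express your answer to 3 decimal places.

φ_{22} = (r_2 − r_1²) / (1 − r_1²)
r_1² = (0.38)² = 0.1444
Numerator = 0.411 − 0.1444 = 0.2666; denominator = 1 − 0.1444 = 0.8556
φ_{22} = 0.2666 / 0.8556 = 0.312

0.312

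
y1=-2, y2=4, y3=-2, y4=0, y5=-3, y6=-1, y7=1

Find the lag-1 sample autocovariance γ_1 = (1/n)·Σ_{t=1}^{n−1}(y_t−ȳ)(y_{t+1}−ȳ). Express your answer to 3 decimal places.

Mean ȳ = (-2 + 4 − 2 + 0 − 3 − 1 + 1)/7 = -0.4286
Σ_{t=1}^{6}(y_t−ȳ)(y_{t+1}−ȳ) = -15.0408
γ_1 = -15.0408 / 7 = -2.149

-2.149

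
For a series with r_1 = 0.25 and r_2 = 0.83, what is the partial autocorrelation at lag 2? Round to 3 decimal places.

φ_{22} = (r_2 − r_1²) / (1 − r_1²)
r_1² = (0.25)² = 0.0625
Numerator = 0.83 − 0.0625 = 0.7675; denominator = 1 − 0.0625 = 0.9375
φ_{22} = 0.7675 / 0.9375 = 0.819

0.819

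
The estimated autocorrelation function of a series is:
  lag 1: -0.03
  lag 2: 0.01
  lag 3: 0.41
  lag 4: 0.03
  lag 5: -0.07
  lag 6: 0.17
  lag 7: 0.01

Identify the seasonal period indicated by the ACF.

3

The largest autocorrelation is r_3 = 0.41, with a weaker echo at lag 6 (0.17); the remaining lags stay at or below 0.03.
The dominant spike at lag 3 indicates a seasonal period of 3.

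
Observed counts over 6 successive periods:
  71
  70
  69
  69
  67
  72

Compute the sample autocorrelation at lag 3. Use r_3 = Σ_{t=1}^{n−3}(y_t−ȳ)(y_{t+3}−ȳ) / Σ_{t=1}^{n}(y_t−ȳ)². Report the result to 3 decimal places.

Mean ȳ = (71 + 70 + 69 + 69 + 67 + 72)/6 = 69.6667
Σ(y_t−ȳ)(y_{t+3}−ȳ) = (-0.8889) + (-0.8889) + (-1.5556) = -3.3333
Denominator Σ(y_t−ȳ)² = 15.3333
r_3 = -3.3333 / 15.3333 = -0.217

-0.217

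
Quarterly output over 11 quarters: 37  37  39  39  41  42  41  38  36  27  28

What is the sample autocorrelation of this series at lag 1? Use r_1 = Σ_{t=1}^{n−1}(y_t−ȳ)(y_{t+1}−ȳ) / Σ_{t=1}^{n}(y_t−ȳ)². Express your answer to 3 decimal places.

Mean ȳ = (37 + 37 + 39 + 39 + 41 + 42 + 41 + 38 + 36 + 27 + 28)/11 = 36.8182
Numerator Σ_{t=1}^{10}(y_t−ȳ)(y_{t+1}−ȳ) = 156.2397
Denominator Σ(y_t−ȳ)² = 247.6364
r_1 = 156.2397 / 247.6364 = 0.631

0.631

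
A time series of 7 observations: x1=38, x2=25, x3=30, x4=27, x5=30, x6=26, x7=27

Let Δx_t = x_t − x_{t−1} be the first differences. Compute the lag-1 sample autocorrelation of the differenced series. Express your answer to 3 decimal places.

First differences Δx: -13, 5, -3, 3, -4, 1
Mean of differences = -1.8333
Numerator Σ(Δx_t−Δx̄)(Δx_{t+1}−Δx̄) = -106.5278
Denominator Σ(Δx_t−Δx̄)² = 208.8333
r_1(Δx) = -106.5278 / 208.8333 = -0.510

-0.510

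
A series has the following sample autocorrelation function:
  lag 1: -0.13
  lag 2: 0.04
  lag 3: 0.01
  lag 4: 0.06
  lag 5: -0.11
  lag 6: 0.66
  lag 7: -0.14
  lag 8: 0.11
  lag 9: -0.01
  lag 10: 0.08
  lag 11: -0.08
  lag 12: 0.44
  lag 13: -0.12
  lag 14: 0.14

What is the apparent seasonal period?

The largest autocorrelation is r_6 = 0.66, with a weaker echo at lag 12 (0.44); the remaining lags stay at or below 0.14.
The dominant spike at lag 6 indicates a seasonal period of 6.

6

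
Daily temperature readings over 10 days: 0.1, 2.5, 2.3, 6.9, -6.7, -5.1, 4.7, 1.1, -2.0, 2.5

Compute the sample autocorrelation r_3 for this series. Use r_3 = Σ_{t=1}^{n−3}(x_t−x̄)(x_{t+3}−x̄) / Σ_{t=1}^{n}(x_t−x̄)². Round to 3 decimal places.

0.114

Mean x̄ = (0.1 + 2.5 + 2.3 + 6.9 − 6.7 − 5.1 + 4.7 + 1.1 − 2.0 + 2.5)/10 = 0.6300
Numerator Σ_{t=1}^{7}(x_t−x̄)(x_{t+3}−x̄) = 18.1553
Denominator Σ(x_t−x̄)² = 159.6410
r_3 = 18.1553 / 159.6410 = 0.114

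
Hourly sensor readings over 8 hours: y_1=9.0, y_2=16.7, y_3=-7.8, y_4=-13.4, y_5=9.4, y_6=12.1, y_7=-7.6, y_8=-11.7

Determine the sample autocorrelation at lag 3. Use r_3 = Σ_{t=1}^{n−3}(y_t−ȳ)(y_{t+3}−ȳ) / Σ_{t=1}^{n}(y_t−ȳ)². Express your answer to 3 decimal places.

Mean ȳ = (9.0 + 16.7 − 7.8 − 13.4 + 9.4 + 12.1 − 7.6 − 11.7)/8 = 0.8375
Deviations from mean: 8.1625, 15.8625, -8.6375, -14.2375, 8.5625, 11.2625, -8.4375, -12.5375
Σ(y_t−ȳ)(y_{t+3}−ȳ) = (-116.2136) + (135.8227) + (-97.2798) + (120.1289) + (-107.3523) = -64.8942
Denominator Σ(y_t−ȳ)² = 1024.0988
r_3 = -64.8942 / 1024.0988 = -0.063

-0.063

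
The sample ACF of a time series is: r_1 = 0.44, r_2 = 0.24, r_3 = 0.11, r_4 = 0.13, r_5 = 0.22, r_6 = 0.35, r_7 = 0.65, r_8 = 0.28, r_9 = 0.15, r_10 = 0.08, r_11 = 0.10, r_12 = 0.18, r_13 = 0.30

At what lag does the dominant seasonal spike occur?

The largest autocorrelation is r_7 = 0.65; the remaining lags stay at or below 0.44. The elevated value at lag 1 (0.44), dropping to 0.24 at lag 2, reflects decaying short-term dependence rather than seasonality.
The dominant spike at lag 7 indicates a seasonal period of 7.

7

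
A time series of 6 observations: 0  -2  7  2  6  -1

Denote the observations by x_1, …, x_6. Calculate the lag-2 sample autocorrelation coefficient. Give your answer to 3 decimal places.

0.143

Mean x̄ = (0 − 2 + 7 + 2 + 6 − 1)/6 = 2.0000
Σ(x_t−x̄)(x_{t+2}−x̄) = (-10.0000) + (0.0000) + (20.0000) + (0.0000) = 10.0000
Denominator Σ(x_t−x̄)² = 70.0000
r_2 = 10.0000 / 70.0000 = 0.143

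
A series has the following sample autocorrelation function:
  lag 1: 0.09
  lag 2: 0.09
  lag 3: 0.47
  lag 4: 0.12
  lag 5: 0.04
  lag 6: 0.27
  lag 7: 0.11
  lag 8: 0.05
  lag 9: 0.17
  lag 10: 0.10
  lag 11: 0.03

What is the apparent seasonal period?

The largest autocorrelation is r_3 = 0.47, with weaker echoes at lags 6 (0.27) and 9 (0.17); the remaining lags stay at or below 0.12.
The dominant spike at lag 3 indicates a seasonal period of 3.

3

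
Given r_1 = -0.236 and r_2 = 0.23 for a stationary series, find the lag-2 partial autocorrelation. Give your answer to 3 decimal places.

φ_{22} = (r_2 − r_1²) / (1 − r_1²)
r_1² = (-0.236)² = 0.055696
Numerator = 0.23 − 0.0557 = 0.1743; denominator = 1 − 0.0557 = 0.9443
φ_{22} = 0.1743 / 0.9443 = 0.185

0.185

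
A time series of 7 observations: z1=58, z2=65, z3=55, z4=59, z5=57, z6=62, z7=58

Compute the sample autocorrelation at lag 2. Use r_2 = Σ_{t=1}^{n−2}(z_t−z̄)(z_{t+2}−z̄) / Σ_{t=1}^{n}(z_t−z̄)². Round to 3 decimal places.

Mean z̄ = (58 + 65 + 55 + 59 + 57 + 62 + 58)/7 = 59.1429
Numerator Σ_{t=1}^{5}(z_t−z̄)(z_{t+2}−z̄) = 14.8163
Denominator Σ(z_t−z̄)² = 66.8571
r_2 = 14.8163 / 66.8571 = 0.222

0.222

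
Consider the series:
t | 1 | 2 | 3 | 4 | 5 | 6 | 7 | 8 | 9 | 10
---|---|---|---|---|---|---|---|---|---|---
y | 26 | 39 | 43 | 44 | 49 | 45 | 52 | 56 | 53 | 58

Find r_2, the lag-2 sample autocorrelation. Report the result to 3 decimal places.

0.288

Mean ȳ = (26 + 39 + 43 + 44 + 49 + 45 + 52 + 56 + 53 + 58)/10 = 46.5000
Numerator Σ_{t=1}^{8}(y_t−ȳ)(y_{t+2}−ȳ) = 230.0000
Denominator Σ(y_t−ȳ)² = 798.5000
r_2 = 230.0000 / 798.5000 = 0.288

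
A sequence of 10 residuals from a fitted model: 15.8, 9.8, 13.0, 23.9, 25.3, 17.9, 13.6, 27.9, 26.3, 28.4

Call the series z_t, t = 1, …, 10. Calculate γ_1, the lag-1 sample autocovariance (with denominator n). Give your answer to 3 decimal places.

Mean z̄ = (15.8 + 9.8 + 13.0 + 23.9 + 25.3 + 17.9 + 13.6 + 27.9 + 26.3 + 28.4)/10 = 20.1900
Σ_{t=1}^{9}(z_t−z̄)(z_{t+1}−z̄) = 162.4509
γ_1 = 162.4509 / 10 = 16.245

16.245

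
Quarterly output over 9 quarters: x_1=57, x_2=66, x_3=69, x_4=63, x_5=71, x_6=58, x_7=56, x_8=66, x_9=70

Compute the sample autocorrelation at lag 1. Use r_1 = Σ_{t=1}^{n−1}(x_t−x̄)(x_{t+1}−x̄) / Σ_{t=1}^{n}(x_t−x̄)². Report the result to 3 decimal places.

-0.052

Mean x̄ = (57 + 66 + 69 + 63 + 71 + 58 + 56 + 66 + 70)/9 = 64.0000
Numerator Σ_{t=1}^{8}(x_t−x̄)(x_{t+1}−x̄) = -14.0000
Denominator Σ(x_t−x̄)² = 268.0000
r_1 = -14.0000 / 268.0000 = -0.052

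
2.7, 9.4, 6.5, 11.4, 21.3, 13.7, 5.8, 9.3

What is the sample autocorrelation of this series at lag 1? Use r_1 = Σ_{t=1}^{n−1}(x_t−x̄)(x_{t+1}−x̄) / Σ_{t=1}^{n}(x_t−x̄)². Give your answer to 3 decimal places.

0.205

Mean x̄ = (2.7 + 9.4 + 6.5 + 11.4 + 21.3 + 13.7 + 5.8 + 9.3)/8 = 10.0125
Deviations from mean: -7.3125, -0.6125, -3.5125, 1.3875, 11.2875, 3.6875, -4.2125, -0.7125
Numerator Σ_{t=1}^{7}(x_t−x̄)(x_{t+1}−x̄) = 46.5086
Denominator Σ(x_t−x̄)² = 227.3688
r_1 = 46.5086 / 227.3688 = 0.205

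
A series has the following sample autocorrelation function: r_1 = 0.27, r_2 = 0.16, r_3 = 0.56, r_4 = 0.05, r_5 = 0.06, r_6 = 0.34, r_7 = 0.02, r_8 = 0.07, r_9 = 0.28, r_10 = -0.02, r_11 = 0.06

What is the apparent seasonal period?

3

The largest autocorrelation is r_3 = 0.56, with weaker echoes at lags 6 (0.34) and 9 (0.28); the remaining lags stay at or below 0.27. The elevated value at lag 1 (0.27), dropping to 0.16 at lag 2, reflects decaying short-term dependence rather than seasonality.
The dominant spike at lag 3 indicates a seasonal period of 3.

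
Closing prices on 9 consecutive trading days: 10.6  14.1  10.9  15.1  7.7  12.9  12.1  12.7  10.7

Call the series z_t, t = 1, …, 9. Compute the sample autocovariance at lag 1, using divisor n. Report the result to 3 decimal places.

-2.936

Mean z̄ = (10.6 + 14.1 + 10.9 + 15.1 + 7.7 + 12.9 + 12.1 + 12.7 + 10.7)/9 = 11.8667
Σ_{t=1}^{8}(z_t−z̄)(z_{t+1}−z̄) = -26.4278
γ_1 = -26.4278 / 9 = -2.936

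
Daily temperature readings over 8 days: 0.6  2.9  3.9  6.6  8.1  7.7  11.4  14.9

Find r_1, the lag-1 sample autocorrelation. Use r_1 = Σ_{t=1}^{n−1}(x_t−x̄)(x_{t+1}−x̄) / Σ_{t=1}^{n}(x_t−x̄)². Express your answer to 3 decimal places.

Mean x̄ = (0.6 + 2.9 + 3.9 + 6.6 + 8.1 + 7.7 + 11.4 + 14.9)/8 = 7.0125
Deviations from mean: -6.4125, -4.1125, -3.1125, -0.4125, 1.0875, 0.6875, 4.3875, 7.8875
Numerator Σ_{t=1}^{7}(x_t−x̄)(x_{t+1}−x̄) = 78.3773
Denominator Σ(x_t−x̄)² = 151.0088
r_1 = 78.3773 / 151.0088 = 0.519

0.519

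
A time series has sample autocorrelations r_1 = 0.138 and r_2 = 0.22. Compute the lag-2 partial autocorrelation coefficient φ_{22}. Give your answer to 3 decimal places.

0.205

φ_{22} = (r_2 − r_1²) / (1 − r_1²)
r_1² = (0.138)² = 0.019044
Numerator = 0.22 − 0.0190 = 0.2010; denominator = 1 − 0.0190 = 0.9810
φ_{22} = 0.2010 / 0.9810 = 0.205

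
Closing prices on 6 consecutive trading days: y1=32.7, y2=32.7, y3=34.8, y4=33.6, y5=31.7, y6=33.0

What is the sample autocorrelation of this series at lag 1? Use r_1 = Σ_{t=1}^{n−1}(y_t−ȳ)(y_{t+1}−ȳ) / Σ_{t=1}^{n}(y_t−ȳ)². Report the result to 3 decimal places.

Mean ȳ = (32.7 + 32.7 + 34.8 + 33.6 + 31.7 + 33.0)/6 = 33.0833
Deviations from mean: -0.3833, -0.3833, 1.7167, 0.5167, -1.3833, -0.0833
Numerator Σ_{t=1}^{5}(y_t−ȳ)(y_{t+1}−ȳ) = -0.2236
Denominator Σ(y_t−ȳ)² = 5.4283
r_1 = -0.2236 / 5.4283 = -0.041

-0.041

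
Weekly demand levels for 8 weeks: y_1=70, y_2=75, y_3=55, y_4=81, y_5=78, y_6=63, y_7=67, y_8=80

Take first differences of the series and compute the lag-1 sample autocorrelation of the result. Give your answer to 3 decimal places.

First differences Δy: 5, -20, 26, -3, -15, 4, 13
Mean of differences = 1.4286
Numerator Σ(Δy_t−Δȳ)(Δy_{t+1}−Δȳ) = -651.6122
Denominator Σ(Δy_t−Δȳ)² = 1505.7143
r_1(Δy) = -651.6122 / 1505.7143 = -0.433

-0.433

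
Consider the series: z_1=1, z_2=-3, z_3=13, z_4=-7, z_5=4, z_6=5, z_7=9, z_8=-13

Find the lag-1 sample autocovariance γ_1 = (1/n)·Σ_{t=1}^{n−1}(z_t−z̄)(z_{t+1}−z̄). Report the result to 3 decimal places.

-29.736

Mean z̄ = (1 − 3 + 13 − 7 + 4 + 5 + 9 − 13)/8 = 1.1250
Deviations: -0.1250, -4.1250, 11.8750, -8.1250, 2.8750, 3.8750, 7.8750, -14.1250
Σ_{t=1}^{7}(z_t−z̄)(z_{t+1}−z̄) = -237.8906
γ_1 = -237.8906 / 8 = -29.736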